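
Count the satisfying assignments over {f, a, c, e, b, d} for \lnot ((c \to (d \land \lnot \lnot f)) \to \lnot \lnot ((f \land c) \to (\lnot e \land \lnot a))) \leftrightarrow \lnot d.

Initial set: {(\lnot ((c \to (d \land \lnot \lnot f)) \to \lnot \lnot ((f \land c) \to (\lnot e \land \lnot a))) \leftrightarrow \lnot d)}.
(\lnot ((c \to (d \land \lnot \lnot f)) \to \lnot \lnot ((f \land c) \to (\lnot e \land \lnot a))) \leftrightarrow \lnot d): β-rule — branch into \lnot ((c \to (d \land \lnot \lnot f)) \to \lnot \lnot ((f \land c) \to (\lnot e \land \lnot a))), \lnot d  //  \lnot \lnot ((c \to (d \land \lnot \lnot f)) \to \lnot \lnot ((f \land c) \to (\lnot e \land \lnot a))), \lnot \lnot d.
  branch 1 (add \lnot ((c \to (d \land \lnot \lnot f)) \to \lnot \lnot ((f \land c) \to (\lnot e \land \lnot a))), \lnot d):
    \lnot ((c \to (d \land \lnot \lnot f)) \to \lnot \lnot ((f \land c) \to (\lnot e \land \lnot a))): α-rule — add (c \to (d \land \lnot \lnot f)), \lnot \lnot \lnot ((f \land c) \to (\lnot e \land \lnot a)).
    \lnot \lnot \lnot ((f \land c) \to (\lnot e \land \lnot a)): drop double negation, giving \lnot ((f \land c) \to (\lnot e \land \lnot a)).
    \lnot ((f \land c) \to (\lnot e \land \lnot a)): α-rule — add (f \land c), \lnot (\lnot e \land \lnot a).
    (f \land c): α-rule — add f, c.
    (c \to (d \land \lnot \lnot f)): β-rule — branch into \lnot c  //  (d \land \lnot \lnot f).
      branch 1.1 (add \lnot c):
        × closes — contains both c and \lnot c.
      branch 1.2 (add (d \land \lnot \lnot f)):
        (d \land \lnot \lnot f): α-rule — add d, \lnot \lnot f.
        × closes — contains both d and \lnot d.
  branch 2 (add \lnot \lnot ((c \to (d \land \lnot \lnot f)) \to \lnot \lnot ((f \land c) \to (\lnot e \land \lnot a))), \lnot \lnot d):
    \lnot \lnot ((c \to (d \land \lnot \lnot f)) \to \lnot \lnot ((f \land c) \to (\lnot e \land \lnot a))): β-rule — branch into \lnot (c \to (d \land \lnot \lnot f))  //  \lnot \lnot ((f \land c) \to (\lnot e \land \lnot a)).
      branch 2.1 (add \lnot (c \to (d \land \lnot \lnot f))):
        \lnot (c \to (d \land \lnot \lnot f)): α-rule — add c, \lnot (d \land \lnot \lnot f).
        \lnot (d \land \lnot \lnot f): β-rule — branch into \lnot d  //  \lnot \lnot \lnot f.
          branch 2.1.1 (add \lnot d):
            × closes — contains both d and \lnot d.
          branch 2.1.2 (add \lnot \lnot \lnot f):
            \lnot \lnot \lnot f: drop double negation, giving \lnot f.
            ○ open, literals {c=T, d=T, f=F}.
      branch 2.2 (add \lnot \lnot ((f \land c) \to (\lnot e \land \lnot a))):
        \lnot \lnot ((f \land c) \to (\lnot e \land \lnot a)): drop double negation, giving ((f \land c) \to (\lnot e \land \lnot a)).
        ((f \land c) \to (\lnot e \land \lnot a)): β-rule — branch into \lnot (f \land c)  //  (\lnot e \land \lnot a).
          branch 2.2.1 (add \lnot (f \land c)):
            \lnot (f \land c): β-rule — branch into \lnot f  //  \lnot c.
              branch 2.2.1.1 (add \lnot f):
                ○ open, literals {d=T, f=F}.
              branch 2.2.1.2 (add \lnot c):
                ○ open, literals {c=F, d=T}.
          branch 2.2.2 (add (\lnot e \land \lnot a)):
            (\lnot e \land \lnot a): α-rule — add \lnot e, \lnot a.
            ○ open, literals {a=F, d=T, e=F}.
3 branches closed, 4 open.
Each open branch fixes some atoms; the unmentioned ones are free. Counting distinct full assignments: branch {c=T, d=T, f=F} (a, e, b) contributes 8 new; branch {d=T, f=F} (a, c, e, b) contributes 8 new; branch {c=F, d=T} (f, a, e, b) contributes 8 new; branch {a=F, d=T, e=F} (f, c, b) contributes 2 new. Total: 26.

26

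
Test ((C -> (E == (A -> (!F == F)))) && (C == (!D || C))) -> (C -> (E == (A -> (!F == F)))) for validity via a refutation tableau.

Assume the negation and expand:
Initial set: {!(((C -> (E == (A -> (!F == F)))) && (C == (!D || C))) -> (C -> (E == (A -> (!F == F)))))}.
!(((C -> (E == (A -> (!F == F)))) && (C == (!D || C))) -> (C -> (E == (A -> (!F == F))))): α-rule — add ((C -> (E == (A -> (!F == F)))) && (C == (!D || C))), !(C -> (E == (A -> (!F == F)))).
((C -> (E == (A -> (!F == F)))) && (C == (!D || C))): α-rule — add (C -> (E == (A -> (!F == F)))), (C == (!D || C)).
!(C -> (E == (A -> (!F == F)))): α-rule — add C, !(E == (A -> (!F == F))).
(C -> (E == (A -> (!F == F)))): β-rule — branch into !C  //  (E == (A -> (!F == F))).
  branch 1 (add !C):
    × closes — contains both C and !C.
  branch 2 (add (E == (A -> (!F == F)))):
    (C == (!D || C)): β-rule — branch into C, (!D || C)  //  !C, !(!D || C).
      branch 2.1 (add C, (!D || C)):
        !(E == (A -> (!F == F))): β-rule — branch into E, !(A -> (!F == F))  //  !E, (A -> (!F == F)).
          branch 2.1.1 (add E, !(A -> (!F == F))):
            !(A -> (!F == F)): α-rule — add A, !(!F == F).
            (E == (A -> (!F == F))): β-rule — branch into E, (A -> (!F == F))  //  !E, !(A -> (!F == F)).
              branch 2.1.1.1 (add E, (A -> (!F == F))):
                (!D || C): β-rule — branch into !D  //  C.
                  branch 2.1.1.1.1 (add !D):
                    !(!F == F): β-rule — branch into !F, !F  //  !!F, F.
                      branch 2.1.1.1.1.1 (add !F, !F):
                        (A -> (!F == F)): β-rule — branch into !A  //  (!F == F).
                          branch 2.1.1.1.1.1.1 (add !A):
                            × closes — contains both A and !A.
                          branch 2.1.1.1.1.1.2 (add (!F == F)):
                            (!F == F): β-rule — branch into !F, F  //  !!F, !F.
                              branch 2.1.1.1.1.1.2.1 (add !F, F):
                                × closes — contains both F and !F.
                              branch 2.1.1.1.1.1.2.2 (add !!F, !F):
                                × closes — contains both F and !F.
                      branch 2.1.1.1.1.2 (add !!F, F):
                        (A -> (!F == F)): β-rule — branch into !A  //  (!F == F).
                          branch 2.1.1.1.1.2.1 (add !A):
                            × closes — contains both A and !A.
                          branch 2.1.1.1.1.2.2 (add (!F == F)):
                            (!F == F): β-rule — branch into !F, F  //  !!F, !F.
                              branch 2.1.1.1.1.2.2.1 (add !F, F):
                                × closes — contains both F and !F.
                              branch 2.1.1.1.1.2.2.2 (add !!F, !F):
                                × closes — contains both F and !F.
                  branch 2.1.1.1.2 (add C):
                    !(!F == F): β-rule — branch into !F, !F  //  !!F, F.
                      branch 2.1.1.1.2.1 (add !F, !F):
                        (A -> (!F == F)): β-rule — branch into !A  //  (!F == F).
                          branch 2.1.1.1.2.1.1 (add !A):
                            × closes — contains both A and !A.
                          branch 2.1.1.1.2.1.2 (add (!F == F)):
                            (!F == F): β-rule — branch into !F, F  //  !!F, !F.
                              branch 2.1.1.1.2.1.2.1 (add !F, F):
                                × closes — contains both F and !F.
                              branch 2.1.1.1.2.1.2.2 (add !!F, !F):
                                × closes — contains both F and !F.
                      branch 2.1.1.1.2.2 (add !!F, F):
                        (A -> (!F == F)): β-rule — branch into !A  //  (!F == F).
                          branch 2.1.1.1.2.2.1 (add !A):
                            × closes — contains both A and !A.
                          branch 2.1.1.1.2.2.2 (add (!F == F)):
                            (!F == F): β-rule — branch into !F, F  //  !!F, !F.
                              branch 2.1.1.1.2.2.2.1 (add !F, F):
                                × closes — contains both F and !F.
                              branch 2.1.1.1.2.2.2.2 (add !!F, !F):
                                × closes — contains both F and !F.
              branch 2.1.1.2 (add !E, !(A -> (!F == F))):
                × closes — contains both E and !E.
          branch 2.1.2 (add !E, (A -> (!F == F))):
            (E == (A -> (!F == F))): β-rule — branch into E, (A -> (!F == F))  //  !E, !(A -> (!F == F)).
              branch 2.1.2.1 (add E, (A -> (!F == F))):
                × closes — contains both E and !E.
              branch 2.1.2.2 (add !E, !(A -> (!F == F))):
                !(A -> (!F == F)): α-rule — add A, !(!F == F).
                (!D || C): β-rule — branch into !D  //  C.
                  branch 2.1.2.2.1 (add !D):
                    (A -> (!F == F)): β-rule — branch into !A  //  (!F == F).
                      branch 2.1.2.2.1.1 (add !A):
                        × closes — contains both A and !A.
                      branch 2.1.2.2.1.2 (add (!F == F)):
                        !(!F == F): β-rule — branch into !F, !F  //  !!F, F.
                          branch 2.1.2.2.1.2.1 (add !F, !F):
                            (!F == F): β-rule — branch into !F, F  //  !!F, !F.
                              branch 2.1.2.2.1.2.1.1 (add !F, F):
                                × closes — contains both F and !F.
                              branch 2.1.2.2.1.2.1.2 (add !!F, !F):
                                × closes — contains both F and !F.
                          branch 2.1.2.2.1.2.2 (add !!F, F):
                            (!F == F): β-rule — branch into !F, F  //  !!F, !F.
                              branch 2.1.2.2.1.2.2.1 (add !F, F):
                                × closes — contains both F and !F.
                              branch 2.1.2.2.1.2.2.2 (add !!F, !F):
                                × closes — contains both F and !F.
                  branch 2.1.2.2.2 (add C):
                    (A -> (!F == F)): β-rule — branch into !A  //  (!F == F).
                      branch 2.1.2.2.2.1 (add !A):
                        × closes — contains both A and !A.
                      branch 2.1.2.2.2.2 (add (!F == F)):
                        !(!F == F): β-rule — branch into !F, !F  //  !!F, F.
                          branch 2.1.2.2.2.2.1 (add !F, !F):
                            (!F == F): β-rule — branch into !F, F  //  !!F, !F.
                              branch 2.1.2.2.2.2.1.1 (add !F, F):
                                × closes — contains both F and !F.
                              branch 2.1.2.2.2.2.1.2 (add !!F, !F):
                                × closes — contains both F and !F.
                          branch 2.1.2.2.2.2.2 (add !!F, F):
                            (!F == F): β-rule — branch into !F, F  //  !!F, !F.
                              branch 2.1.2.2.2.2.2.1 (add !F, F):
                                × closes — contains both F and !F.
                              branch 2.1.2.2.2.2.2.2 (add !!F, !F):
                                × closes — contains both F and !F.
      branch 2.2 (add !C, !(!D || C)):
        × closes — contains both C and !C.
All 26 branches close.
Every branch closed, so the negation is unsatisfiable and the formula is valid.

Valid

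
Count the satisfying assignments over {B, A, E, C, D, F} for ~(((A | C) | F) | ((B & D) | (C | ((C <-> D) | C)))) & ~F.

Initial set: {(~(((A | C) | F) | ((B & D) | (C | ((C <-> D) | C)))) & ~F)}.
(~(((A | C) | F) | ((B & D) | (C | ((C <-> D) | C)))) & ~F): α-rule — add ~(((A | C) | F) | ((B & D) | (C | ((C <-> D) | C)))), ~F.
~(((A | C) | F) | ((B & D) | (C | ((C <-> D) | C)))): α-rule — add ~((A | C) | F), ~((B & D) | (C | ((C <-> D) | C))).
~((A | C) | F): α-rule — add ~(A | C), ~F.
~((B & D) | (C | ((C <-> D) | C))): α-rule — add ~(B & D), ~(C | ((C <-> D) | C)).
~(A | C): α-rule — add ~A, ~C.
~(C | ((C <-> D) | C)): α-rule — add ~C, ~((C <-> D) | C).
~((C <-> D) | C): α-rule — add ~(C <-> D), ~C.
~(B & D): β-rule — branch into ~B  //  ~D.
  branch 1 (add ~B):
    ~(C <-> D): β-rule — branch into C, ~D  //  ~C, D.
      branch 1.1 (add C, ~D):
        × closes — contains both C and ~C.
      branch 1.2 (add ~C, D):
        ○ open, literals {A=false, B=false, C=false, D=true, F=false}.
  branch 2 (add ~D):
    ~(C <-> D): β-rule — branch into C, ~D  //  ~C, D.
      branch 2.1 (add C, ~D):
        × closes — contains both C and ~C.
      branch 2.2 (add ~C, D):
        × closes — contains both D and ~D.
3 branches closed, 1 open.
Each open branch fixes some atoms; the unmentioned ones are free. Counting distinct full assignments: branch {A=false, B=false, C=false, D=true, F=false} (E) contributes 2 new. Total: 2.

2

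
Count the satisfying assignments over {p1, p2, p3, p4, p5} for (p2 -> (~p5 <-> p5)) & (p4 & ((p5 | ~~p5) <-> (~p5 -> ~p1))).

Initial set: {((p2 -> (~p5 <-> p5)) & (p4 & ((p5 | ~~p5) <-> (~p5 -> ~p1))))}.
((p2 -> (~p5 <-> p5)) & (p4 & ((p5 | ~~p5) <-> (~p5 -> ~p1)))): α-rule — add (p2 -> (~p5 <-> p5)), (p4 & ((p5 | ~~p5) <-> (~p5 -> ~p1))).
(p4 & ((p5 | ~~p5) <-> (~p5 -> ~p1))): α-rule — add p4, ((p5 | ~~p5) <-> (~p5 -> ~p1)).
(p2 -> (~p5 <-> p5)): β-rule — branch into ~p2  //  (~p5 <-> p5).
  branch 1 (add ~p2):
    ((p5 | ~~p5) <-> (~p5 -> ~p1)): β-rule — branch into (p5 | ~~p5), (~p5 -> ~p1)  //  ~(p5 | ~~p5), ~(~p5 -> ~p1).
      branch 1.1 (add (p5 | ~~p5), (~p5 -> ~p1)):
        (p5 | ~~p5): β-rule — branch into p5  //  ~~p5.
          branch 1.1.1 (add p5):
            (~p5 -> ~p1): β-rule — branch into ~~p5  //  ~p1.
              branch 1.1.1.1 (add ~~p5):
                ○ open, literals {p2=0, p4=1, p5=1}.
              branch 1.1.1.2 (add ~p1):
                ○ open, literals {p1=0, p2=0, p4=1, p5=1}.
          branch 1.1.2 (add ~~p5):
            ~~p5: drop double negation, giving p5.
            (~p5 -> ~p1): β-rule — branch into ~~p5  //  ~p1.
              branch 1.1.2.1 (add ~~p5):
                ○ open, literals {p2=0, p4=1, p5=1}.
              branch 1.1.2.2 (add ~p1):
                ○ open, literals {p1=0, p2=0, p4=1, p5=1}.
      branch 1.2 (add ~(p5 | ~~p5), ~(~p5 -> ~p1)):
        ~(p5 | ~~p5): α-rule — add ~p5, ~~~p5.
        ~(~p5 -> ~p1): α-rule — add ~p5, ~~p1.
        ~~~p5: drop double negation, giving ~p5.
        ○ open, literals {p1=1, p2=0, p4=1, p5=0}.
  branch 2 (add (~p5 <-> p5)):
    ((p5 | ~~p5) <-> (~p5 -> ~p1)): β-rule — branch into (p5 | ~~p5), (~p5 -> ~p1)  //  ~(p5 | ~~p5), ~(~p5 -> ~p1).
      branch 2.1 (add (p5 | ~~p5), (~p5 -> ~p1)):
        (~p5 <-> p5): β-rule — branch into ~p5, p5  //  ~~p5, ~p5.
          branch 2.1.1 (add ~p5, p5):
            × closes — contains both p5 and ~p5.
          branch 2.1.2 (add ~~p5, ~p5):
            × closes — contains both p5 and ~p5.
      branch 2.2 (add ~(p5 | ~~p5), ~(~p5 -> ~p1)):
        ~(p5 | ~~p5): α-rule — add ~p5, ~~~p5.
        ~(~p5 -> ~p1): α-rule — add ~p5, ~~p1.
        ~~~p5: drop double negation, giving ~p5.
        (~p5 <-> p5): β-rule — branch into ~p5, p5  //  ~~p5, ~p5.
          branch 2.2.1 (add ~p5, p5):
            × closes — contains both p5 and ~p5.
          branch 2.2.2 (add ~~p5, ~p5):
            × closes — contains both p5 and ~p5.
4 branches closed, 5 open.
Each open branch fixes some atoms; the unmentioned ones are free. Counting distinct full assignments: branch {p2=0, p4=1, p5=1} (p1, p3) contributes 4 new; branch {p1=0, p2=0, p4=1, p5=1} (p3) contributes 0 new; branch {p2=0, p4=1, p5=1} (p1, p3) contributes 0 new; branch {p1=0, p2=0, p4=1, p5=1} (p3) contributes 0 new; branch {p1=1, p2=0, p4=1, p5=0} (p3) contributes 2 new. Total: 6.

6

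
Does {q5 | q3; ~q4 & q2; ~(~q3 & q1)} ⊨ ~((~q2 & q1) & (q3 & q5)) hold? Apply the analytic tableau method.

Initial set: {(q5 | q3); (~q4 & q2); ~(~q3 & q1); ~~((~q2 & q1) & (q3 & q5))}.
(~q4 & q2): α-rule — add ~q4, q2.
~~((~q2 & q1) & (q3 & q5)): α-rule — add (~q2 & q1), (q3 & q5).
(~q2 & q1): α-rule — add ~q2, q1.
× closes — contains both q2 and ~q2.
All 1 branch closes.
Every branch closed, so the premises entail the conclusion.

Yes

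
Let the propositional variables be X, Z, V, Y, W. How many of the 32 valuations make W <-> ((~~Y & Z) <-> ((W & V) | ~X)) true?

Initial set: {T (W <-> ((~~Y & Z) <-> ((W & V) | ~X)))}.
T (W <-> ((~~Y & Z) <-> ((W & V) | ~X))): β-rule — branch into T W, T ((~~Y & Z) <-> ((W & V) | ~X))  //  F W, F ((~~Y & Z) <-> ((W & V) | ~X)).
  branch 1 (add T W, T ((~~Y & Z) <-> ((W & V) | ~X))):
    T ((~~Y & Z) <-> ((W & V) | ~X)): β-rule — branch into T (~~Y & Z), T ((W & V) | ~X)  //  F (~~Y & Z), F ((W & V) | ~X).
      branch 1.1 (add T (~~Y & Z), T ((W & V) | ~X)):
        T (~~Y & Z): α-rule — add T ~~Y, T Z.
        T ~~Y: drop double negation, giving T Y.
        T ((W & V) | ~X): β-rule — branch into T (W & V)  //  T ~X.
          branch 1.1.1 (add T (W & V)):
            T (W & V): α-rule — add T W, T V.
            ○ open, literals {V=true, W=true, Y=true, Z=true}.
          branch 1.1.2 (add T ~X):
            ○ open, literals {W=true, X=false, Y=true, Z=true}.
      branch 1.2 (add F (~~Y & Z), F ((W & V) | ~X)):
        F ((W & V) | ~X): α-rule — add F (W & V), F ~X.
        F (~~Y & Z): β-rule — branch into F ~~Y  //  F Z.
          branch 1.2.1 (add F ~~Y):
            F ~~Y: drop double negation, giving F Y.
            F (W & V): β-rule — branch into F W  //  F V.
              branch 1.2.1.1 (add F W):
                × closes — contains both W and ~W.
              branch 1.2.1.2 (add F V):
                ○ open, literals {V=false, W=true, X=true, Y=false}.
          branch 1.2.2 (add F Z):
            F (W & V): β-rule — branch into F W  //  F V.
              branch 1.2.2.1 (add F W):
                × closes — contains both W and ~W.
              branch 1.2.2.2 (add F V):
                ○ open, literals {V=false, W=true, X=true, Z=false}.
  branch 2 (add F W, F ((~~Y & Z) <-> ((W & V) | ~X))):
    F ((~~Y & Z) <-> ((W & V) | ~X)): β-rule — branch into T (~~Y & Z), F ((W & V) | ~X)  //  F (~~Y & Z), T ((W & V) | ~X).
      branch 2.1 (add T (~~Y & Z), F ((W & V) | ~X)):
        T (~~Y & Z): α-rule — add T ~~Y, T Z.
        F ((W & V) | ~X): α-rule — add F (W & V), F ~X.
        T ~~Y: drop double negation, giving T Y.
        F (W & V): β-rule — branch into F W  //  F V.
          branch 2.1.1 (add F W):
            ○ open, literals {W=false, X=true, Y=true, Z=true}.
          branch 2.1.2 (add F V):
            ○ open, literals {V=false, W=false, X=true, Y=true, Z=true}.
      branch 2.2 (add F (~~Y & Z), T ((W & V) | ~X)):
        F (~~Y & Z): β-rule — branch into F ~~Y  //  F Z.
          branch 2.2.1 (add F ~~Y):
            F ~~Y: drop double negation, giving F Y.
            T ((W & V) | ~X): β-rule — branch into T (W & V)  //  T ~X.
              branch 2.2.1.1 (add T (W & V)):
                T (W & V): α-rule — add T W, T V.
                × closes — contains both W and ~W.
              branch 2.2.1.2 (add T ~X):
                ○ open, literals {W=false, X=false, Y=false}.
          branch 2.2.2 (add F Z):
            T ((W & V) | ~X): β-rule — branch into T (W & V)  //  T ~X.
              branch 2.2.2.1 (add T (W & V)):
                T (W & V): α-rule — add T W, T V.
                × closes — contains both W and ~W.
              branch 2.2.2.2 (add T ~X):
                ○ open, literals {W=false, X=false, Z=false}.
4 branches closed, 8 open.
Each open branch fixes some atoms; the unmentioned ones are free. Counting distinct full assignments: branch {V=true, W=true, Y=true, Z=true} (X) contributes 2 new; branch {W=true, X=false, Y=true, Z=true} (V) contributes 1 new; branch {V=false, W=true, X=true, Y=false} (Z) contributes 2 new; branch {V=false, W=true, X=true, Z=false} (Y) contributes 1 new; branch {W=false, X=true, Y=true, Z=true} (V) contributes 2 new; branch {V=false, W=false, X=true, Y=true, Z=true} (none free) contributes 0 new; branch {W=false, X=false, Y=false} (Z, V) contributes 4 new; branch {W=false, X=false, Z=false} (V, Y) contributes 2 new. Total: 14.

14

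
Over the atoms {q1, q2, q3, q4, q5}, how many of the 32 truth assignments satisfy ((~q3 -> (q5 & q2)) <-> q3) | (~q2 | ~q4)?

Initial set: {T (((~q3 -> (q5 & q2)) <-> q3) | (~q2 | ~q4))}.
T (((~q3 -> (q5 & q2)) <-> q3) | (~q2 | ~q4)): β-rule — branch into T ((~q3 -> (q5 & q2)) <-> q3)  //  T (~q2 | ~q4).
  branch 1 (add T ((~q3 -> (q5 & q2)) <-> q3)):
    T ((~q3 -> (q5 & q2)) <-> q3): β-rule — branch into T (~q3 -> (q5 & q2)), T q3  //  F (~q3 -> (q5 & q2)), F q3.
      branch 1.1 (add T (~q3 -> (q5 & q2)), T q3):
        T (~q3 -> (q5 & q2)): β-rule — branch into F ~q3  //  T (q5 & q2).
          branch 1.1.1 (add F ~q3):
            ○ open, literals {q3=1}.
          branch 1.1.2 (add T (q5 & q2)):
            T (q5 & q2): α-rule — add T q5, T q2.
            ○ open, literals {q2=1, q3=1, q5=1}.
      branch 1.2 (add F (~q3 -> (q5 & q2)), F q3):
        F (~q3 -> (q5 & q2)): α-rule — add T ~q3, F (q5 & q2).
        F (q5 & q2): β-rule — branch into F q5  //  F q2.
          branch 1.2.1 (add F q5):
            ○ open, literals {q3=0, q5=0}.
          branch 1.2.2 (add F q2):
            ○ open, literals {q2=0, q3=0}.
  branch 2 (add T (~q2 | ~q4)):
    T (~q2 | ~q4): β-rule — branch into T ~q2  //  T ~q4.
      branch 2.1 (add T ~q2):
        ○ open, literals {q2=0}.
      branch 2.2 (add T ~q4):
        ○ open, literals {q4=0}.
0 branches closed, 6 open.
Each open branch fixes some atoms; the unmentioned ones are free. Counting distinct full assignments: branch {q3=1} (q1, q2, q4, q5) contributes 16 new; branch {q2=1, q3=1, q5=1} (q1, q4) contributes 0 new; branch {q3=0, q5=0} (q1, q2, q4) contributes 8 new; branch {q2=0, q3=0} (q1, q4, q5) contributes 4 new; branch {q2=0} (q1, q3, q4, q5) contributes 0 new; branch {q4=0} (q1, q2, q3, q5) contributes 2 new. Total: 30.

30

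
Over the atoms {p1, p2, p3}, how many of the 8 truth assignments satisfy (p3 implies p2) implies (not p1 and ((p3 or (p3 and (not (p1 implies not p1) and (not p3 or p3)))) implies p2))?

Initial set: {((p3 implies p2) implies (not p1 and ((p3 or (p3 and (not (p1 implies not p1) and (not p3 or p3)))) implies p2)))}.
((p3 implies p2) implies (not p1 and ((p3 or (p3 and (not (p1 implies not p1) and (not p3 or p3)))) implies p2))): β-rule — branch into not (p3 implies p2)  //  (not p1 and ((p3 or (p3 and (not (p1 implies not p1) and (not p3 or p3)))) implies p2)).
  branch 1 (add not (p3 implies p2)):
    not (p3 implies p2): α-rule — add p3, not p2.
    ○ open, literals {p2=0, p3=1}.
  branch 2 (add (not p1 and ((p3 or (p3 and (not (p1 implies not p1) and (not p3 or p3)))) implies p2))):
    (not p1 and ((p3 or (p3 and (not (p1 implies not p1) and (not p3 or p3)))) implies p2)): α-rule — add not p1, ((p3 or (p3 and (not (p1 implies not p1) and (not p3 or p3)))) implies p2).
    ((p3 or (p3 and (not (p1 implies not p1) and (not p3 or p3)))) implies p2): β-rule — branch into not (p3 or (p3 and (not (p1 implies not p1) and (not p3 or p3))))  //  p2.
      branch 2.1 (add not (p3 or (p3 and (not (p1 implies not p1) and (not p3 or p3))))):
        not (p3 or (p3 and (not (p1 implies not p1) and (not p3 or p3)))): α-rule — add not p3, not (p3 and (not (p1 implies not p1) and (not p3 or p3))).
        not (p3 and (not (p1 implies not p1) and (not p3 or p3))): β-rule — branch into not p3  //  not (not (p1 implies not p1) and (not p3 or p3)).
          branch 2.1.1 (add not p3):
            ○ open, literals {p1=0, p3=0}.
          branch 2.1.2 (add not (not (p1 implies not p1) and (not p3 or p3))):
            not (not (p1 implies not p1) and (not p3 or p3)): β-rule — branch into not not (p1 implies not p1)  //  not (not p3 or p3).
              branch 2.1.2.1 (add not not (p1 implies not p1)):
                not not (p1 implies not p1): β-rule — branch into not p1  //  not p1.
                  branch 2.1.2.1.1 (add not p1):
                    ○ open, literals {p1=0, p3=0}.
                  branch 2.1.2.1.2 (add not p1):
                    ○ open, literals {p1=0, p3=0}.
              branch 2.1.2.2 (add not (not p3 or p3)):
                not (not p3 or p3): α-rule — add not not p3, not p3.
                × closes — contains both p3 and not p3.
      branch 2.2 (add p2):
        ○ open, literals {p1=0, p2=1}.
1 branch closed, 5 open.
Each open branch fixes some atoms; the unmentioned ones are free. Counting distinct full assignments: branch {p2=0, p3=1} (p1) contributes 2 new; branch {p1=0, p3=0} (p2) contributes 2 new; branch {p1=0, p3=0} (p2) contributes 0 new; branch {p1=0, p3=0} (p2) contributes 0 new; branch {p1=0, p2=1} (p3) contributes 1 new. Total: 5.

5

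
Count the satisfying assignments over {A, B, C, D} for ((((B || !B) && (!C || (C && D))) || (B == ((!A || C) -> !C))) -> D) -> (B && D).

Initial set: {T (((((B || !B) && (!C || (C && D))) || (B == ((!A || C) -> !C))) -> D) -> (B && D))}.
T (((((B || !B) && (!C || (C && D))) || (B == ((!A || C) -> !C))) -> D) -> (B && D)): β-rule — branch into F ((((B || !B) && (!C || (C && D))) || (B == ((!A || C) -> !C))) -> D)  //  T (B && D).
  branch 1 (add F ((((B || !B) && (!C || (C && D))) || (B == ((!A || C) -> !C))) -> D)):
    F ((((B || !B) && (!C || (C && D))) || (B == ((!A || C) -> !C))) -> D): α-rule — add T (((B || !B) && (!C || (C && D))) || (B == ((!A || C) -> !C))), F D.
    T (((B || !B) && (!C || (C && D))) || (B == ((!A || C) -> !C))): β-rule — branch into T ((B || !B) && (!C || (C && D)))  //  T (B == ((!A || C) -> !C)).
      branch 1.1 (add T ((B || !B) && (!C || (C && D)))):
        T ((B || !B) && (!C || (C && D))): α-rule — add T (B || !B), T (!C || (C && D)).
        T (B || !B): β-rule — branch into T B  //  T !B.
          branch 1.1.1 (add T B):
            T (!C || (C && D)): β-rule — branch into T !C  //  T (C && D).
              branch 1.1.1.1 (add T !C):
                ○ open, literals {B=true, C=false, D=false}.
              branch 1.1.1.2 (add T (C && D)):
                T (C && D): α-rule — add T C, T D.
                × closes — contains both D and !D.
          branch 1.1.2 (add T !B):
            T (!C || (C && D)): β-rule — branch into T !C  //  T (C && D).
              branch 1.1.2.1 (add T !C):
                ○ open, literals {B=false, C=false, D=false}.
              branch 1.1.2.2 (add T (C && D)):
                T (C && D): α-rule — add T C, T D.
                × closes — contains both D and !D.
      branch 1.2 (add T (B == ((!A || C) -> !C))):
        T (B == ((!A || C) -> !C)): β-rule — branch into T B, T ((!A || C) -> !C)  //  F B, F ((!A || C) -> !C).
          branch 1.2.1 (add T B, T ((!A || C) -> !C)):
            T ((!A || C) -> !C): β-rule — branch into F (!A || C)  //  T !C.
              branch 1.2.1.1 (add F (!A || C)):
                F (!A || C): α-rule — add F !A, F C.
                ○ open, literals {A=true, B=true, C=false, D=false}.
              branch 1.2.1.2 (add T !C):
                ○ open, literals {B=true, C=false, D=false}.
          branch 1.2.2 (add F B, F ((!A || C) -> !C)):
            F ((!A || C) -> !C): α-rule — add T (!A || C), F !C.
            T (!A || C): β-rule — branch into T !A  //  T C.
              branch 1.2.2.1 (add T !A):
                ○ open, literals {A=false, B=false, C=true, D=false}.
              branch 1.2.2.2 (add T C):
                ○ open, literals {B=false, C=true, D=false}.
  branch 2 (add T (B && D)):
    T (B && D): α-rule — add T B, T D.
    ○ open, literals {B=true, D=true}.
2 branches closed, 7 open.
Each open branch fixes some atoms; the unmentioned ones are free. Counting distinct full assignments: branch {B=true, C=false, D=false} (A) contributes 2 new; branch {B=false, C=false, D=false} (A) contributes 2 new; branch {A=true, B=true, C=false, D=false} (none free) contributes 0 new; branch {B=true, C=false, D=false} (A) contributes 0 new; branch {A=false, B=false, C=true, D=false} (none free) contributes 1 new; branch {B=false, C=true, D=false} (A) contributes 1 new; branch {B=true, D=true} (A, C) contributes 4 new. Total: 10.

10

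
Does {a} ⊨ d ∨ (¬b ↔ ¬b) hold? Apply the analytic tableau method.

Initial set: {T a; F (d ∨ (¬b ↔ ¬b))}.
F (d ∨ (¬b ↔ ¬b)): α-rule — add F d, F (¬b ↔ ¬b).
F (¬b ↔ ¬b): β-rule — branch into T ¬b, F ¬b  //  F ¬b, T ¬b.
  branch 1 (add T ¬b, F ¬b):
    × closes — contains both b and ¬b.
  branch 2 (add F ¬b, T ¬b):
    × closes — contains both b and ¬b.
All 2 branches close.
Every branch closed, so the premises entail the conclusion.

Yes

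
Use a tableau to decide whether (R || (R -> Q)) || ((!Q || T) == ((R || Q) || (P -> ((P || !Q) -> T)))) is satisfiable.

Satisfiable

Initial set: {((R || (R -> Q)) || ((!Q || T) == ((R || Q) || (P -> ((P || !Q) -> T)))))}.
((R || (R -> Q)) || ((!Q || T) == ((R || Q) || (P -> ((P || !Q) -> T))))): β-rule — branch into (R || (R -> Q))  //  ((!Q || T) == ((R || Q) || (P -> ((P || !Q) -> T)))).
  branch 1 (add (R || (R -> Q))):
    (R || (R -> Q)): β-rule — branch into R  //  (R -> Q).
      branch 1.1 (add R):
        ○ open, literals {R=1}.
      branch 1.2 (add (R -> Q)):
        (R -> Q): β-rule — branch into !R  //  Q.
          branch 1.2.1 (add !R):
            ○ open, literals {R=0}.
          branch 1.2.2 (add Q):
            ○ open, literals {Q=1}.
  branch 2 (add ((!Q || T) == ((R || Q) || (P -> ((P || !Q) -> T))))):
    ((!Q || T) == ((R || Q) || (P -> ((P || !Q) -> T)))): β-rule — branch into (!Q || T), ((R || Q) || (P -> ((P || !Q) -> T)))  //  !(!Q || T), !((R || Q) || (P -> ((P || !Q) -> T))).
      branch 2.1 (add (!Q || T), ((R || Q) || (P -> ((P || !Q) -> T)))):
        (!Q || T): β-rule — branch into !Q  //  T.
          branch 2.1.1 (add !Q):
            ((R || Q) || (P -> ((P || !Q) -> T))): β-rule — branch into (R || Q)  //  (P -> ((P || !Q) -> T)).
              branch 2.1.1.1 (add (R || Q)):
                (R || Q): β-rule — branch into R  //  Q.
                  branch 2.1.1.1.1 (add R):
                    ○ open, literals {Q=0, R=1}.
                  branch 2.1.1.1.2 (add Q):
                    × closes — contains both Q and !Q.
              branch 2.1.1.2 (add (P -> ((P || !Q) -> T))):
                (P -> ((P || !Q) -> T)): β-rule — branch into !P  //  ((P || !Q) -> T).
                  branch 2.1.1.2.1 (add !P):
                    ○ open, literals {P=0, Q=0}.
                  branch 2.1.1.2.2 (add ((P || !Q) -> T)):
                    ((P || !Q) -> T): β-rule — branch into !(P || !Q)  //  T.
                      branch 2.1.1.2.2.1 (add !(P || !Q)):
                        !(P || !Q): α-rule — add !P, !!Q.
                        × closes — contains both Q and !Q.
                      branch 2.1.1.2.2.2 (add T):
                        ○ open, literals {Q=0, T=1}.
          branch 2.1.2 (add T):
            ((R || Q) || (P -> ((P || !Q) -> T))): β-rule — branch into (R || Q)  //  (P -> ((P || !Q) -> T)).
              branch 2.1.2.1 (add (R || Q)):
                (R || Q): β-rule — branch into R  //  Q.
                  branch 2.1.2.1.1 (add R):
                    ○ open, literals {R=1, T=1}.
                  branch 2.1.2.1.2 (add Q):
                    ○ open, literals {Q=1, T=1}.
              branch 2.1.2.2 (add (P -> ((P || !Q) -> T))):
                (P -> ((P || !Q) -> T)): β-rule — branch into !P  //  ((P || !Q) -> T).
                  branch 2.1.2.2.1 (add !P):
                    ○ open, literals {P=0, T=1}.
                  branch 2.1.2.2.2 (add ((P || !Q) -> T)):
                    ((P || !Q) -> T): β-rule — branch into !(P || !Q)  //  T.
                      branch 2.1.2.2.2.1 (add !(P || !Q)):
                        !(P || !Q): α-rule — add !P, !!Q.
                        ○ open, literals {P=0, Q=1, T=1}.
                      branch 2.1.2.2.2.2 (add T):
                        ○ open, literals {T=1}.
      branch 2.2 (add !(!Q || T), !((R || Q) || (P -> ((P || !Q) -> T)))):
        !(!Q || T): α-rule — add !!Q, !T.
        !((R || Q) || (P -> ((P || !Q) -> T))): α-rule — add !(R || Q), !(P -> ((P || !Q) -> T)).
        !(R || Q): α-rule — add !R, !Q.
        × closes — contains both Q and !Q.
3 branches closed, 11 open.
An open branch gives a satisfying assignment: R=1.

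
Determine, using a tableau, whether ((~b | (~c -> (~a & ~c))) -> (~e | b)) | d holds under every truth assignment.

Not valid

Assume the negation and expand:
Initial set: {~(((~b | (~c -> (~a & ~c))) -> (~e | b)) | d)}.
~(((~b | (~c -> (~a & ~c))) -> (~e | b)) | d): α-rule — add ~((~b | (~c -> (~a & ~c))) -> (~e | b)), ~d.
~((~b | (~c -> (~a & ~c))) -> (~e | b)): α-rule — add (~b | (~c -> (~a & ~c))), ~(~e | b).
~(~e | b): α-rule — add ~~e, ~b.
(~b | (~c -> (~a & ~c))): β-rule — branch into ~b  //  (~c -> (~a & ~c)).
  branch 1 (add ~b):
    ○ open, literals {b=false, d=false, e=true}.
  branch 2 (add (~c -> (~a & ~c))):
    (~c -> (~a & ~c)): β-rule — branch into ~~c  //  (~a & ~c).
      branch 2.1 (add ~~c):
        ○ open, literals {b=false, c=true, d=false, e=true}.
      branch 2.2 (add (~a & ~c)):
        (~a & ~c): α-rule — add ~a, ~c.
        ○ open, literals {a=false, b=false, c=false, d=false, e=true}.
0 branches closed, 3 open.
An open branch gives a countermodel: b=false, d=false, e=true (unmentioned atoms arbitrary); under it the original formula is false.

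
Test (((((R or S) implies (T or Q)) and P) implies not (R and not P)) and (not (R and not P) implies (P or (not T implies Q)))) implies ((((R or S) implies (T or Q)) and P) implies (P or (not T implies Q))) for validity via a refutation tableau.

Valid

Assume the negation and expand:
Initial set: {not ((((((R or S) implies (T or Q)) and P) implies not (R and not P)) and (not (R and not P) implies (P or (not T implies Q)))) implies ((((R or S) implies (T or Q)) and P) implies (P or (not T implies Q))))}.
not ((((((R or S) implies (T or Q)) and P) implies not (R and not P)) and (not (R and not P) implies (P or (not T implies Q)))) implies ((((R or S) implies (T or Q)) and P) implies (P or (not T implies Q)))): α-rule — add (((((R or S) implies (T or Q)) and P) implies not (R and not P)) and (not (R and not P) implies (P or (not T implies Q)))), not ((((R or S) implies (T or Q)) and P) implies (P or (not T implies Q))).
(((((R or S) implies (T or Q)) and P) implies not (R and not P)) and (not (R and not P) implies (P or (not T implies Q)))): α-rule — add ((((R or S) implies (T or Q)) and P) implies not (R and not P)), (not (R and not P) implies (P or (not T implies Q))).
not ((((R or S) implies (T or Q)) and P) implies (P or (not T implies Q))): α-rule — add (((R or S) implies (T or Q)) and P), not (P or (not T implies Q)).
(((R or S) implies (T or Q)) and P): α-rule — add ((R or S) implies (T or Q)), P.
not (P or (not T implies Q)): α-rule — add not P, not (not T implies Q).
× closes — contains both P and not P.
All 1 branch closes.
Every branch closed, so the negation is unsatisfiable and the formula is valid.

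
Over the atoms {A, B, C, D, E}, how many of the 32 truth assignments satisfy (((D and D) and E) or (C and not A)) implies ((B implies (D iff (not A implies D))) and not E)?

22

Initial set: {T ((((D and D) and E) or (C and not A)) implies ((B implies (D iff (not A implies D))) and not E))}.
T ((((D and D) and E) or (C and not A)) implies ((B implies (D iff (not A implies D))) and not E)): β-rule — branch into F (((D and D) and E) or (C and not A))  //  T ((B implies (D iff (not A implies D))) and not E).
  branch 1 (add F (((D and D) and E) or (C and not A))):
    F (((D and D) and E) or (C and not A)): α-rule — add F ((D and D) and E), F (C and not A).
    F ((D and D) and E): β-rule — branch into F (D and D)  //  F E.
      branch 1.1 (add F (D and D)):
        F (C and not A): β-rule — branch into F C  //  F not A.
          branch 1.1.1 (add F C):
            F (D and D): β-rule — branch into F D  //  F D.
              branch 1.1.1.1 (add F D):
                ○ open, literals {C=0, D=0}.
              branch 1.1.1.2 (add F D):
                ○ open, literals {C=0, D=0}.
          branch 1.1.2 (add F not A):
            F (D and D): β-rule — branch into F D  //  F D.
              branch 1.1.2.1 (add F D):
                ○ open, literals {A=1, D=0}.
              branch 1.1.2.2 (add F D):
                ○ open, literals {A=1, D=0}.
      branch 1.2 (add F E):
        F (C and not A): β-rule — branch into F C  //  F not A.
          branch 1.2.1 (add F C):
            ○ open, literals {C=0, E=0}.
          branch 1.2.2 (add F not A):
            ○ open, literals {A=1, E=0}.
  branch 2 (add T ((B implies (D iff (not A implies D))) and not E)):
    T ((B implies (D iff (not A implies D))) and not E): α-rule — add T (B implies (D iff (not A implies D))), T not E.
    T (B implies (D iff (not A implies D))): β-rule — branch into F B  //  T (D iff (not A implies D)).
      branch 2.1 (add F B):
        ○ open, literals {B=0, E=0}.
      branch 2.2 (add T (D iff (not A implies D))):
        T (D iff (not A implies D)): β-rule — branch into T D, T (not A implies D)  //  F D, F (not A implies D).
          branch 2.2.1 (add T D, T (not A implies D)):
            T (not A implies D): β-rule — branch into F not A  //  T D.
              branch 2.2.1.1 (add F not A):
                ○ open, literals {A=1, D=1, E=0}.
              branch 2.2.1.2 (add T D):
                ○ open, literals {D=1, E=0}.
          branch 2.2.2 (add F D, F (not A implies D)):
            F (not A implies D): α-rule — add T not A, F D.
            ○ open, literals {A=0, D=0, E=0}.
0 branches closed, 10 open.
Each open branch fixes some atoms; the unmentioned ones are free. Counting distinct full assignments: branch {C=0, D=0} (A, B, E) contributes 8 new; branch {C=0, D=0} (A, B, E) contributes 0 new; branch {A=1, D=0} (B, C, E) contributes 4 new; branch {A=1, D=0} (B, C, E) contributes 0 new; branch {C=0, E=0} (A, B, D) contributes 4 new; branch {A=1, E=0} (B, C, D) contributes 2 new; branch {B=0, E=0} (A, C, D) contributes 2 new; branch {A=1, D=1, E=0} (B, C) contributes 0 new; branch {D=1, E=0} (A, B, C) contributes 1 new; branch {A=0, D=0, E=0} (B, C) contributes 1 new. Total: 22.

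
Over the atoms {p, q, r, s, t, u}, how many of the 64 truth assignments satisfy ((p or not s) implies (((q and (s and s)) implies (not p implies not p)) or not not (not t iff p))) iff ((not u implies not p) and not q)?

Initial set: {(((p or not s) implies (((q and (s and s)) implies (not p implies not p)) or not not (not t iff p))) iff ((not u implies not p) and not q))}.
(((p or not s) implies (((q and (s and s)) implies (not p implies not p)) or not not (not t iff p))) iff ((not u implies not p) and not q)): β-rule — branch into ((p or not s) implies (((q and (s and s)) implies (not p implies not p)) or not not (not t iff p))), ((not u implies not p) and not q)  //  not ((p or not s) implies (((q and (s and s)) implies (not p implies not p)) or not not (not t iff p))), not ((not u implies not p) and not q).
  branch 1 (add ((p or not s) implies (((q and (s and s)) implies (not p implies not p)) or not not (not t iff p))), ((not u implies not p) and not q)):
    ((not u implies not p) and not q): α-rule — add (not u implies not p), not q.
    ((p or not s) implies (((q and (s and s)) implies (not p implies not p)) or not not (not t iff p))): β-rule — branch into not (p or not s)  //  (((q and (s and s)) implies (not p implies not p)) or not not (not t iff p)).
      branch 1.1 (add not (p or not s)):
        not (p or not s): α-rule — add not p, not not s.
        (not u implies not p): β-rule — branch into not not u  //  not p.
          branch 1.1.1 (add not not u):
            ○ open, literals {p=0, q=0, s=1, u=1}.
          branch 1.1.2 (add not p):
            ○ open, literals {p=0, q=0, s=1}.
      branch 1.2 (add (((q and (s and s)) implies (not p implies not p)) or not not (not t iff p))):
        (not u implies not p): β-rule — branch into not not u  //  not p.
          branch 1.2.1 (add not not u):
            (((q and (s and s)) implies (not p implies not p)) or not not (not t iff p)): β-rule — branch into ((q and (s and s)) implies (not p implies not p))  //  not not (not t iff p).
              branch 1.2.1.1 (add ((q and (s and s)) implies (not p implies not p))):
                ((q and (s and s)) implies (not p implies not p)): β-rule — branch into not (q and (s and s))  //  (not p implies not p).
                  branch 1.2.1.1.1 (add not (q and (s and s))):
                    not (q and (s and s)): β-rule — branch into not q  //  not (s and s).
                      branch 1.2.1.1.1.1 (add not q):
                        ○ open, literals {q=0, u=1}.
                      branch 1.2.1.1.1.2 (add not (s and s)):
                        not (s and s): β-rule — branch into not s  //  not s.
                          branch 1.2.1.1.1.2.1 (add not s):
                            ○ open, literals {q=0, s=0, u=1}.
                          branch 1.2.1.1.1.2.2 (add not s):
                            ○ open, literals {q=0, s=0, u=1}.
                  branch 1.2.1.1.2 (add (not p implies not p)):
                    (not p implies not p): β-rule — branch into not not p  //  not p.
                      branch 1.2.1.1.2.1 (add not not p):
                        ○ open, literals {p=1, q=0, u=1}.
                      branch 1.2.1.1.2.2 (add not p):
                        ○ open, literals {p=0, q=0, u=1}.
              branch 1.2.1.2 (add not not (not t iff p)):
                not not (not t iff p): drop double negation, giving (not t iff p).
                (not t iff p): β-rule — branch into not t, p  //  not not t, not p.
                  branch 1.2.1.2.1 (add not t, p):
                    ○ open, literals {p=1, q=0, t=0, u=1}.
                  branch 1.2.1.2.2 (add not not t, not p):
                    ○ open, literals {p=0, q=0, t=1, u=1}.
          branch 1.2.2 (add not p):
            (((q and (s and s)) implies (not p implies not p)) or not not (not t iff p)): β-rule — branch into ((q and (s and s)) implies (not p implies not p))  //  not not (not t iff p).
              branch 1.2.2.1 (add ((q and (s and s)) implies (not p implies not p))):
                ((q and (s and s)) implies (not p implies not p)): β-rule — branch into not (q and (s and s))  //  (not p implies not p).
                  branch 1.2.2.1.1 (add not (q and (s and s))):
                    not (q and (s and s)): β-rule — branch into not q  //  not (s and s).
                      branch 1.2.2.1.1.1 (add not q):
                        ○ open, literals {p=0, q=0}.
                      branch 1.2.2.1.1.2 (add not (s and s)):
                        not (s and s): β-rule — branch into not s  //  not s.
                          branch 1.2.2.1.1.2.1 (add not s):
                            ○ open, literals {p=0, q=0, s=0}.
                          branch 1.2.2.1.1.2.2 (add not s):
                            ○ open, literals {p=0, q=0, s=0}.
                  branch 1.2.2.1.2 (add (not p implies not p)):
                    (not p implies not p): β-rule — branch into not not p  //  not p.
                      branch 1.2.2.1.2.1 (add not not p):
                        × closes — contains both p and not p.
                      branch 1.2.2.1.2.2 (add not p):
                        ○ open, literals {p=0, q=0}.
              branch 1.2.2.2 (add not not (not t iff p)):
                not not (not t iff p): drop double negation, giving (not t iff p).
                (not t iff p): β-rule — branch into not t, p  //  not not t, not p.
                  branch 1.2.2.2.1 (add not t, p):
                    × closes — contains both p and not p.
                  branch 1.2.2.2.2 (add not not t, not p):
                    ○ open, literals {p=0, q=0, t=1}.
  branch 2 (add not ((p or not s) implies (((q and (s and s)) implies (not p implies not p)) or not not (not t iff p))), not ((not u implies not p) and not q)):
    not ((p or not s) implies (((q and (s and s)) implies (not p implies not p)) or not not (not t iff p))): α-rule — add (p or not s), not (((q and (s and s)) implies (not p implies not p)) or not not (not t iff p)).
    not (((q and (s and s)) implies (not p implies not p)) or not not (not t iff p)): α-rule — add not ((q and (s and s)) implies (not p implies not p)), not not not (not t iff p).
    not ((q and (s and s)) implies (not p implies not p)): α-rule — add (q and (s and s)), not (not p implies not p).
    not not not (not t iff p): drop double negation, giving not (not t iff p).
    (q and (s and s)): α-rule — add q, (s and s).
    not (not p implies not p): α-rule — add not p, not not p.
    × closes — contains both p and not p.
3 branches closed, 14 open.
Each open branch fixes some atoms; the unmentioned ones are free. Counting distinct full assignments: branch {p=0, q=0, s=1, u=1} (r, t) contributes 4 new; branch {p=0, q=0, s=1} (r, t, u) contributes 4 new; branch {q=0, u=1} (p, r, s, t) contributes 12 new; branch {q=0, s=0, u=1} (p, r, t) contributes 0 new; branch {q=0, s=0, u=1} (p, r, t) contributes 0 new; branch {p=1, q=0, u=1} (r, s, t) contributes 0 new; branch {p=0, q=0, u=1} (r, s, t) contributes 0 new; branch {p=1, q=0, t=0, u=1} (r, s) contributes 0 new; branch {p=0, q=0, t=1, u=1} (r, s) contributes 0 new; branch {p=0, q=0} (r, s, t, u) contributes 4 new; branch {p=0, q=0, s=0} (r, t, u) contributes 0 new; branch {p=0, q=0, s=0} (r, t, u) contributes 0 new; branch {p=0, q=0} (r, s, t, u) contributes 0 new; branch {p=0, q=0, t=1} (r, s, u) contributes 0 new. Total: 24.

24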